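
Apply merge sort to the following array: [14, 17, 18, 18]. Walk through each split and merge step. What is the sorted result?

Merge sort trace:

Split: [14, 17, 18, 18] -> [14, 17] and [18, 18]
  Split: [14, 17] -> [14] and [17]
  Merge: [14] + [17] -> [14, 17]
  Split: [18, 18] -> [18] and [18]
  Merge: [18] + [18] -> [18, 18]
Merge: [14, 17] + [18, 18] -> [14, 17, 18, 18]

Final sorted array: [14, 17, 18, 18]

The merge sort proceeds by recursively splitting the array and merging sorted halves.
After all merges, the sorted array is [14, 17, 18, 18].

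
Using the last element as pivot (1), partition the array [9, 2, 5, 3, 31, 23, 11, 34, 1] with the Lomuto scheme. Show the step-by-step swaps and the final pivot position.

Lomuto partition with pivot = 1:

Initial array: [9, 2, 5, 3, 31, 23, 11, 34, 1]

arr[0]=9 > 1: no swap
arr[1]=2 > 1: no swap
arr[2]=5 > 1: no swap
arr[3]=3 > 1: no swap
arr[4]=31 > 1: no swap
arr[5]=23 > 1: no swap
arr[6]=11 > 1: no swap
arr[7]=34 > 1: no swap

Place pivot at position 0: [1, 2, 5, 3, 31, 23, 11, 34, 9]
Pivot position: 0

After partitioning with pivot 1, the array becomes [1, 2, 5, 3, 31, 23, 11, 34, 9]. The pivot is placed at index 0. All elements to the left of the pivot are <= 1, and all elements to the right are > 1.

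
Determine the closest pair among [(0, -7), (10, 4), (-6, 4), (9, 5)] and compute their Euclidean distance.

Computing all pairwise distances among 4 points:

d((0, -7), (10, 4)) = 14.8661
d((0, -7), (-6, 4)) = 12.53
d((0, -7), (9, 5)) = 15.0
d((10, 4), (-6, 4)) = 16.0
d((10, 4), (9, 5)) = 1.4142 <-- minimum
d((-6, 4), (9, 5)) = 15.0333

Closest pair: (10, 4) and (9, 5) with distance 1.4142

The closest pair is (10, 4) and (9, 5) with Euclidean distance 1.4142. For 4 points, brute-force pairwise comparison is shown above. For large n, the divide-and-conquer algorithm (sort by x, recurse on halves, check the dividing strip) achieves O(n log n).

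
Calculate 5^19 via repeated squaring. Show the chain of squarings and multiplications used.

Computing 5^19 by squaring (build up from 5^1; each line after the first costs one multiplication):

5^1 = 5
5^2 = (5^1)^2 = 5^2 = 25
5^4 = (5^2)^2 = 25^2 = 625
5^8 = (5^4)^2 = 625^2 = 390625
5^9 = 5 * 5^8 = 5 * 390625 = 1953125
5^18 = (5^9)^2 = 1953125^2 = 3814697265625
5^19 = 5 * 5^18 = 5 * 3814697265625 = 19073486328125

Result: 19073486328125
Multiplications needed: 6 (6 lines after 5^1)

5^19 = 19073486328125. Using exponentiation by squaring, this requires 6 multiplications. The key idea: if the exponent is even, square the half-power; if odd, multiply by the base once.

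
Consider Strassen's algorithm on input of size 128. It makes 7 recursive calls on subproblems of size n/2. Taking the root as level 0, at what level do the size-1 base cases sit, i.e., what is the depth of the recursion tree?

For divide and conquer with division factor 2:

Problem sizes at each level:
Level 0: 128
Level 1: 64
Level 2: 32
Level 3: 16
Level 4: 8
Level 5: 4
Level 6: 2
Level 7: 1

The root is level 0 and the size-1 base case is level 7 (the tree spans levels 0 through 7, i.e. 8 levels counting the root), so the depth is the number of divisions: log_2(128) = 7

The recursion tree depth is log_2(128) = 7. At each level, the problem size is divided by 2, so it takes 7 divisions to reduce to a base case of size 1. The algorithm makes 7 recursive calls at each level.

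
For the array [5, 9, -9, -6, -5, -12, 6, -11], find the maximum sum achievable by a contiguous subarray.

Using Kadane's algorithm on [5, 9, -9, -6, -5, -12, 6, -11]:

Scanning through the array:
Position 1 (value 9): max_ending_here = 14, max_so_far = 14
Position 2 (value -9): max_ending_here = 5, max_so_far = 14
Position 3 (value -6): max_ending_here = -1, max_so_far = 14
Position 4 (value -5): max_ending_here = -5, max_so_far = 14
Position 5 (value -12): max_ending_here = -12, max_so_far = 14
Position 6 (value 6): max_ending_here = 6, max_so_far = 14
Position 7 (value -11): max_ending_here = -5, max_so_far = 14

Maximum subarray: [5, 9]
Maximum sum: 14

The maximum subarray is [5, 9] with sum 14. This subarray runs from index 0 to index 1.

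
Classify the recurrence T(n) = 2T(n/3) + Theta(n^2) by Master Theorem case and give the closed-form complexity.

Master Theorem for T(n) = 2T(n/3) + O(n^2):

a = 2, b = 3, c = 2
log_b(a) = log_3(2) = 0.6309

Case 3: c = 2 > log_3(2) = 0.6309
T(n) = O(n^2) = O(n^2)

For T(n) = 2T(n/3) + O(n^2): log_3(2) = 0.6309. This is Case 3 of the Master Theorem (c > log_b(a), work dominated by root), giving O(n^2).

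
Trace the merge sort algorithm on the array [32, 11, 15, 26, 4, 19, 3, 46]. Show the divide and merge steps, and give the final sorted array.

Merge sort trace:

Split: [32, 11, 15, 26, 4, 19, 3, 46] -> [32, 11, 15, 26] and [4, 19, 3, 46]
  Split: [32, 11, 15, 26] -> [32, 11] and [15, 26]
    Split: [32, 11] -> [32] and [11]
    Merge: [32] + [11] -> [11, 32]
    Split: [15, 26] -> [15] and [26]
    Merge: [15] + [26] -> [15, 26]
  Merge: [11, 32] + [15, 26] -> [11, 15, 26, 32]
  Split: [4, 19, 3, 46] -> [4, 19] and [3, 46]
    Split: [4, 19] -> [4] and [19]
    Merge: [4] + [19] -> [4, 19]
    Split: [3, 46] -> [3] and [46]
    Merge: [3] + [46] -> [3, 46]
  Merge: [4, 19] + [3, 46] -> [3, 4, 19, 46]
Merge: [11, 15, 26, 32] + [3, 4, 19, 46] -> [3, 4, 11, 15, 19, 26, 32, 46]

Final sorted array: [3, 4, 11, 15, 19, 26, 32, 46]

The merge sort proceeds by recursively splitting the array and merging sorted halves.
After all merges, the sorted array is [3, 4, 11, 15, 19, 26, 32, 46].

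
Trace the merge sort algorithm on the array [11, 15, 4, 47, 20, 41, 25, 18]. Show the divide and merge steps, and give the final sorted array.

Merge sort trace:

Split: [11, 15, 4, 47, 20, 41, 25, 18] -> [11, 15, 4, 47] and [20, 41, 25, 18]
  Split: [11, 15, 4, 47] -> [11, 15] and [4, 47]
    Split: [11, 15] -> [11] and [15]
    Merge: [11] + [15] -> [11, 15]
    Split: [4, 47] -> [4] and [47]
    Merge: [4] + [47] -> [4, 47]
  Merge: [11, 15] + [4, 47] -> [4, 11, 15, 47]
  Split: [20, 41, 25, 18] -> [20, 41] and [25, 18]
    Split: [20, 41] -> [20] and [41]
    Merge: [20] + [41] -> [20, 41]
    Split: [25, 18] -> [25] and [18]
    Merge: [25] + [18] -> [18, 25]
  Merge: [20, 41] + [18, 25] -> [18, 20, 25, 41]
Merge: [4, 11, 15, 47] + [18, 20, 25, 41] -> [4, 11, 15, 18, 20, 25, 41, 47]

Final sorted array: [4, 11, 15, 18, 20, 25, 41, 47]

The merge sort proceeds by recursively splitting the array and merging sorted halves.
After all merges, the sorted array is [4, 11, 15, 18, 20, 25, 41, 47].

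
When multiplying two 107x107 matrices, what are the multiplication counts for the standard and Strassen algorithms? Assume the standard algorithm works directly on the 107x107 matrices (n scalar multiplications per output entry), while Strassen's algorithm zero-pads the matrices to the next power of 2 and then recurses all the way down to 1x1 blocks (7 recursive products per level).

Matrix multiplication for 107x107 matrices:

Strassen's algorithm requires power-of-2 dimensions. Pad 107x107 to 128x128 (next power of 2).

Standard algorithm: 107^3 = 1225043 multiplications
Strassen's algorithm: 7^(log2(128)) = 7^7 = 823543 multiplications
Savings: 1225043 - 823543 = 401500 multiplications

Standard: 1225043 multiplications (107^3). Strassen: 823543 multiplications (7^7, after padding to 128x128). Strassen reduces 8 recursive multiplications to 7 at each level.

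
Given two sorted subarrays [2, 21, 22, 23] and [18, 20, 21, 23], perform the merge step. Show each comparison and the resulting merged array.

Merging process:

Compare 2 vs 18: take 2 from left. Merged: [2]
Compare 21 vs 18: take 18 from right. Merged: [2, 18]
Compare 21 vs 20: take 20 from right. Merged: [2, 18, 20]
Compare 21 vs 21: take 21 from left. Merged: [2, 18, 20, 21]
Compare 22 vs 21: take 21 from right. Merged: [2, 18, 20, 21, 21]
Compare 22 vs 23: take 22 from left. Merged: [2, 18, 20, 21, 21, 22]
Compare 23 vs 23: take 23 from left. Merged: [2, 18, 20, 21, 21, 22, 23]
Append remaining from right: [23]. Merged: [2, 18, 20, 21, 21, 22, 23, 23]

Final merged array: [2, 18, 20, 21, 21, 22, 23, 23]
Total comparisons: 7

The merged array is [2, 18, 20, 21, 21, 22, 23, 23], requiring 7 comparisons. The merge step runs in O(n) time where n is the total number of elements.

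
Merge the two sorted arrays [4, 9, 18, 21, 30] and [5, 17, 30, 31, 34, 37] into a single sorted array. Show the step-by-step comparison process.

Merging process:

Compare 4 vs 5: take 4 from left. Merged: [4]
Compare 9 vs 5: take 5 from right. Merged: [4, 5]
Compare 9 vs 17: take 9 from left. Merged: [4, 5, 9]
Compare 18 vs 17: take 17 from right. Merged: [4, 5, 9, 17]
Compare 18 vs 30: take 18 from left. Merged: [4, 5, 9, 17, 18]
Compare 21 vs 30: take 21 from left. Merged: [4, 5, 9, 17, 18, 21]
Compare 30 vs 30: take 30 from left. Merged: [4, 5, 9, 17, 18, 21, 30]
Append remaining from right: [30, 31, 34, 37]. Merged: [4, 5, 9, 17, 18, 21, 30, 30, 31, 34, 37]

Final merged array: [4, 5, 9, 17, 18, 21, 30, 30, 31, 34, 37]
Total comparisons: 7

The merged array is [4, 5, 9, 17, 18, 21, 30, 30, 31, 34, 37], requiring 7 comparisons. The merge step runs in O(n) time where n is the total number of elements.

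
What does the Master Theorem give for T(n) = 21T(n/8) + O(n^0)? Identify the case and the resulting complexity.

Master Theorem for T(n) = 21T(n/8) + O(n^0):

a = 21, b = 8, c = 0
log_b(a) = log_8(21) = 1.4641

Case 1: c = 0 < log_8(21) = 1.4641
T(n) = O(n^(log_8 21))

For T(n) = 21T(n/8) + O(n^0): log_8(21) = 1.4641. This is Case 1 of the Master Theorem (c < log_b(a), work dominated by leaves), giving O(n^(log_8 21)).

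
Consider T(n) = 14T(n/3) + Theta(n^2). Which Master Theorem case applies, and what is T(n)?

Master Theorem for T(n) = 14T(n/3) + O(n^2):

a = 14, b = 3, c = 2
log_b(a) = log_3(14) = 2.4022

Case 1: c = 2 < log_3(14) = 2.4022
T(n) = O(n^(log_3 14))

For T(n) = 14T(n/3) + O(n^2): log_3(14) = 2.4022. This is Case 1 of the Master Theorem (c < log_b(a), work dominated by leaves), giving O(n^(log_3 14)).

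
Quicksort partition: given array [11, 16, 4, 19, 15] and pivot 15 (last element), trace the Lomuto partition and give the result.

Lomuto partition with pivot = 15:

Initial array: [11, 16, 4, 19, 15]

arr[0]=11 <= 15: swap with position 0, array becomes [11, 16, 4, 19, 15]
arr[1]=16 > 15: no swap
arr[2]=4 <= 15: swap with position 1, array becomes [11, 4, 16, 19, 15]
arr[3]=19 > 15: no swap

Place pivot at position 2: [11, 4, 15, 19, 16]
Pivot position: 2

After partitioning with pivot 15, the array becomes [11, 4, 15, 19, 16]. The pivot is placed at index 2. All elements to the left of the pivot are <= 15, and all elements to the right are > 15.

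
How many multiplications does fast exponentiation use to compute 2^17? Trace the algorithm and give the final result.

Computing 2^17 by squaring (build up from 2^1; each line after the first costs one multiplication):

2^1 = 2
2^2 = (2^1)^2 = 2^2 = 4
2^4 = (2^2)^2 = 4^2 = 16
2^8 = (2^4)^2 = 16^2 = 256
2^16 = (2^8)^2 = 256^2 = 65536
2^17 = 2 * 2^16 = 2 * 65536 = 131072

Result: 131072
Multiplications needed: 5 (5 lines after 2^1)

2^17 = 131072. Using exponentiation by squaring, this requires 5 multiplications. The key idea: if the exponent is even, square the half-power; if odd, multiply by the base once.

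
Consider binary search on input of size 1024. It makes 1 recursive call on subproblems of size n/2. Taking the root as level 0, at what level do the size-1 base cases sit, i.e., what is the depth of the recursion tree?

For divide and conquer with division factor 2:

Problem sizes at each level:
Level 0: 1024
Level 1: 512
Level 2: 256
Level 3: 128
Level 4: 64
Level 5: 32
Level 6: 16
Level 7: 8
Level 8: 4
Level 9: 2
Level 10: 1

The root is level 0 and the size-1 base case is level 10 (the tree spans levels 0 through 10, i.e. 11 levels counting the root), so the depth is the number of divisions: log_2(1024) = 10

The recursion tree depth is log_2(1024) = 10. At each level, the problem size is divided by 2, so it takes 10 divisions to reduce to a base case of size 1. The algorithm makes 1 recursive call at each level.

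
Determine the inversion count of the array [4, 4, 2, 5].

Finding inversions in [4, 4, 2, 5]:

(0, 2): arr[0]=4 > arr[2]=2
(1, 2): arr[1]=4 > arr[2]=2

Total inversions: 2

The array has 2 inversion(s): (0,2), (1,2). Each pair (i,j) satisfies i < j and arr[i] > arr[j].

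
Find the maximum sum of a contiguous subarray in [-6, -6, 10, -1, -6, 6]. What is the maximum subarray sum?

Using Kadane's algorithm on [-6, -6, 10, -1, -6, 6]:

Scanning through the array:
Position 1 (value -6): max_ending_here = -6, max_so_far = -6
Position 2 (value 10): max_ending_here = 10, max_so_far = 10
Position 3 (value -1): max_ending_here = 9, max_so_far = 10
Position 4 (value -6): max_ending_here = 3, max_so_far = 10
Position 5 (value 6): max_ending_here = 9, max_so_far = 10

Maximum subarray: [10]
Maximum sum: 10

The maximum subarray is [10] with sum 10. This subarray runs from index 2 to index 2.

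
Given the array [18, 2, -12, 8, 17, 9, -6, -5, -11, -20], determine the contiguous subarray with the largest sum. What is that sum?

Using Kadane's algorithm on [18, 2, -12, 8, 17, 9, -6, -5, -11, -20]:

Scanning through the array:
Position 1 (value 2): max_ending_here = 20, max_so_far = 20
Position 2 (value -12): max_ending_here = 8, max_so_far = 20
Position 3 (value 8): max_ending_here = 16, max_so_far = 20
Position 4 (value 17): max_ending_here = 33, max_so_far = 33
Position 5 (value 9): max_ending_here = 42, max_so_far = 42
Position 6 (value -6): max_ending_here = 36, max_so_far = 42
Position 7 (value -5): max_ending_here = 31, max_so_far = 42
Position 8 (value -11): max_ending_here = 20, max_so_far = 42
Position 9 (value -20): max_ending_here = 0, max_so_far = 42

Maximum subarray: [18, 2, -12, 8, 17, 9]
Maximum sum: 42

The maximum subarray is [18, 2, -12, 8, 17, 9] with sum 42. This subarray runs from index 0 to index 5.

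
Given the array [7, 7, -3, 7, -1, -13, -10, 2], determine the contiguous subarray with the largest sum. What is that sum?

Using Kadane's algorithm on [7, 7, -3, 7, -1, -13, -10, 2]:

Scanning through the array:
Position 1 (value 7): max_ending_here = 14, max_so_far = 14
Position 2 (value -3): max_ending_here = 11, max_so_far = 14
Position 3 (value 7): max_ending_here = 18, max_so_far = 18
Position 4 (value -1): max_ending_here = 17, max_so_far = 18
Position 5 (value -13): max_ending_here = 4, max_so_far = 18
Position 6 (value -10): max_ending_here = -6, max_so_far = 18
Position 7 (value 2): max_ending_here = 2, max_so_far = 18

Maximum subarray: [7, 7, -3, 7]
Maximum sum: 18

The maximum subarray is [7, 7, -3, 7] with sum 18. This subarray runs from index 0 to index 3.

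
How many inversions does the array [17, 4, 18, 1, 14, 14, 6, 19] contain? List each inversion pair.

Finding inversions in [17, 4, 18, 1, 14, 14, 6, 19]:

(0, 1): arr[0]=17 > arr[1]=4
(0, 3): arr[0]=17 > arr[3]=1
(0, 4): arr[0]=17 > arr[4]=14
(0, 5): arr[0]=17 > arr[5]=14
(0, 6): arr[0]=17 > arr[6]=6
(1, 3): arr[1]=4 > arr[3]=1
(2, 3): arr[2]=18 > arr[3]=1
(2, 4): arr[2]=18 > arr[4]=14
(2, 5): arr[2]=18 > arr[5]=14
(2, 6): arr[2]=18 > arr[6]=6
(4, 6): arr[4]=14 > arr[6]=6
(5, 6): arr[5]=14 > arr[6]=6

Total inversions: 12

The array has 12 inversion(s): (0,1), (0,3), (0,4), (0,5), (0,6), (1,3), (2,3), (2,4), (2,5), (2,6), (4,6), (5,6). Each pair (i,j) satisfies i < j and arr[i] > arr[j].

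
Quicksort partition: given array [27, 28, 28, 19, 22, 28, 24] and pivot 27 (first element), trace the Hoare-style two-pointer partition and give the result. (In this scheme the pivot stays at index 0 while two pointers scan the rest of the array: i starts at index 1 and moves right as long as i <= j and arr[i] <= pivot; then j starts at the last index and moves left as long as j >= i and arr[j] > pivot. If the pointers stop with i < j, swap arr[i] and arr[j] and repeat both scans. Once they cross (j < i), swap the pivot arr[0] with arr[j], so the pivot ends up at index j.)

Hoare-style two-pointer partition with pivot = 27:

Initial array: [27, 28, 28, 19, 22, 28, 24]

Pointers start at i = 1, j = 6.
i stops at index 1 (arr[1]=28 > 27), j stops at index 6 (arr[6]=24 <= 27): swap arr[1] and arr[6], array becomes [27, 24, 28, 19, 22, 28, 28]
i stops at index 2 (arr[2]=28 > 27), j stops at index 4 (arr[4]=22 <= 27): swap arr[2] and arr[4], array becomes [27, 24, 22, 19, 28, 28, 28]
i ends at 4, j ends at 3: the pointers have crossed (j < i), so scanning stops.

Swap pivot arr[0] with arr[3] to place pivot at position 3: [19, 24, 22, 27, 28, 28, 28]
Pivot position: 3

After partitioning with pivot 27, the array becomes [19, 24, 22, 27, 28, 28, 28]. The pivot is placed at index 3. All elements to the left of the pivot are <= 27, and all elements to the right are > 27.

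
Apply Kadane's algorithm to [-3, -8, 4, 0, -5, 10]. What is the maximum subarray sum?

Using Kadane's algorithm on [-3, -8, 4, 0, -5, 10]:

Scanning through the array:
Position 1 (value -8): max_ending_here = -8, max_so_far = -3
Position 2 (value 4): max_ending_here = 4, max_so_far = 4
Position 3 (value 0): max_ending_here = 4, max_so_far = 4
Position 4 (value -5): max_ending_here = -1, max_so_far = 4
Position 5 (value 10): max_ending_here = 10, max_so_far = 10

Maximum subarray: [10]
Maximum sum: 10

The maximum subarray is [10] with sum 10. This subarray runs from index 5 to index 5.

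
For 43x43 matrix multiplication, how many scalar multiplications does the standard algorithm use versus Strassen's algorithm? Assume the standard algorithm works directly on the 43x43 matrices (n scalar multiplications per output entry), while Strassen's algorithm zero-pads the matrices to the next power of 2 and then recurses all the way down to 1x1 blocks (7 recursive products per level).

Matrix multiplication for 43x43 matrices:

Strassen's algorithm requires power-of-2 dimensions. Pad 43x43 to 64x64 (next power of 2).

Standard algorithm: 43^3 = 79507 multiplications
Strassen's algorithm: 7^(log2(64)) = 7^6 = 117649 multiplications
Difference: 79507 - 117649 = -38142 (Strassen uses MORE here due to padding overhead — for small or just-over-power-of-2 n, padding can outweigh the per-level savings)

Standard: 79507 multiplications (43^3). Strassen: 117649 multiplications (7^6, after padding to 64x64). Strassen reduces 8 recursive multiplications to 7 at each level.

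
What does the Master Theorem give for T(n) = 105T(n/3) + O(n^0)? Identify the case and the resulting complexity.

Master Theorem for T(n) = 105T(n/3) + O(n^0):

a = 105, b = 3, c = 0
log_b(a) = log_3(105) = 4.2362

Case 1: c = 0 < log_3(105) = 4.2362
T(n) = O(n^(log_3 105))

For T(n) = 105T(n/3) + O(n^0): log_3(105) = 4.2362. This is Case 1 of the Master Theorem (c < log_b(a), work dominated by leaves), giving O(n^(log_3 105)).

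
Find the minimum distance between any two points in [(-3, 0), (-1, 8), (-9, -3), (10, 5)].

Computing all pairwise distances among 4 points:

d((-3, 0), (-1, 8)) = 8.2462
d((-3, 0), (-9, -3)) = 6.7082 <-- minimum
d((-3, 0), (10, 5)) = 13.9284
d((-1, 8), (-9, -3)) = 13.6015
d((-1, 8), (10, 5)) = 11.4018
d((-9, -3), (10, 5)) = 20.6155

Closest pair: (-3, 0) and (-9, -3) with distance 6.7082

The closest pair is (-3, 0) and (-9, -3) with Euclidean distance 6.7082. For 4 points, brute-force pairwise comparison is shown above. For large n, the divide-and-conquer algorithm (sort by x, recurse on halves, check the dividing strip) achieves O(n log n).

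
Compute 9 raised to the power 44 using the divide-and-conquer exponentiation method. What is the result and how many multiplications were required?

Computing 9^44 by squaring (build up from 9^1; each line after the first costs one multiplication):

9^1 = 9
9^2 = (9^1)^2 = 9^2 = 81
9^4 = (9^2)^2 = 81^2 = 6561
9^5 = 9 * 9^4 = 9 * 6561 = 59049
9^10 = (9^5)^2 = 59049^2 = 3486784401
9^11 = 9 * 9^10 = 9 * 3486784401 = 31381059609
9^22 = (9^11)^2 = 31381059609^2 = 984770902183611232881
9^44 = (9^22)^2 = 984770902183611232881^2 = 969773729787523602876821942164080815560161

Result: 969773729787523602876821942164080815560161
Multiplications needed: 7 (7 lines after 9^1)

9^44 = 969773729787523602876821942164080815560161. Using exponentiation by squaring, this requires 7 multiplications. The key idea: if the exponent is even, square the half-power; if odd, multiply by the base once.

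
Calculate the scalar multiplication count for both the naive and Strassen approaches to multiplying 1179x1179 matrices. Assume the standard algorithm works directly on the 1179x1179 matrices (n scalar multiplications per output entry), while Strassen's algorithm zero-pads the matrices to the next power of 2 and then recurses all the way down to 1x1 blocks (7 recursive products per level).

Matrix multiplication for 1179x1179 matrices:

Strassen's algorithm requires power-of-2 dimensions. Pad 1179x1179 to 2048x2048 (next power of 2).

Standard algorithm: 1179^3 = 1638858339 multiplications
Strassen's algorithm: 7^(log2(2048)) = 7^11 = 1977326743 multiplications
Difference: 1638858339 - 1977326743 = -338468404 (Strassen uses MORE here due to padding overhead — for small or just-over-power-of-2 n, padding can outweigh the per-level savings)

Standard: 1638858339 multiplications (1179^3). Strassen: 1977326743 multiplications (7^11, after padding to 2048x2048). Strassen reduces 8 recursive multiplications to 7 at each level.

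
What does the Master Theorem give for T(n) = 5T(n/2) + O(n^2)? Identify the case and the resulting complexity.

Master Theorem for T(n) = 5T(n/2) + O(n^2):

a = 5, b = 2, c = 2
log_b(a) = log_2(5) = 2.3219

Case 1: c = 2 < log_2(5) = 2.3219
T(n) = O(n^(log_2 5))

For T(n) = 5T(n/2) + O(n^2): log_2(5) = 2.3219. This is Case 1 of the Master Theorem (c < log_b(a), work dominated by leaves), giving O(n^(log_2 5)).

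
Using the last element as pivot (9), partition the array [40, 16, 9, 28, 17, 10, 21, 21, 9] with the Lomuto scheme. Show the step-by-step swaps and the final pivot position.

Lomuto partition with pivot = 9:

Initial array: [40, 16, 9, 28, 17, 10, 21, 21, 9]

arr[0]=40 > 9: no swap
arr[1]=16 > 9: no swap
arr[2]=9 <= 9: swap with position 0, array becomes [9, 16, 40, 28, 17, 10, 21, 21, 9]
arr[3]=28 > 9: no swap
arr[4]=17 > 9: no swap
arr[5]=10 > 9: no swap
arr[6]=21 > 9: no swap
arr[7]=21 > 9: no swap

Place pivot at position 1: [9, 9, 40, 28, 17, 10, 21, 21, 16]
Pivot position: 1

After partitioning with pivot 9, the array becomes [9, 9, 40, 28, 17, 10, 21, 21, 16]. The pivot is placed at index 1. All elements to the left of the pivot are <= 9, and all elements to the right are > 9.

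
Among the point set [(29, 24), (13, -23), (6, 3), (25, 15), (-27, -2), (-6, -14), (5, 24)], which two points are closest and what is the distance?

Computing all pairwise distances among 7 points:

d((29, 24), (13, -23)) = 49.6488
d((29, 24), (6, 3)) = 31.1448
d((29, 24), (25, 15)) = 9.8489 <-- minimum
d((29, 24), (-27, -2)) = 61.7414
d((29, 24), (-6, -14)) = 51.6624
d((29, 24), (5, 24)) = 24.0
d((13, -23), (6, 3)) = 26.9258
d((13, -23), (25, 15)) = 39.8497
d((13, -23), (-27, -2)) = 45.1774
d((13, -23), (-6, -14)) = 21.0238
d((13, -23), (5, 24)) = 47.676
d((6, 3), (25, 15)) = 22.4722
d((6, 3), (-27, -2)) = 33.3766
d((6, 3), (-6, -14)) = 20.8087
d((6, 3), (5, 24)) = 21.0238
d((25, 15), (-27, -2)) = 54.7083
d((25, 15), (-6, -14)) = 42.45
d((25, 15), (5, 24)) = 21.9317
d((-27, -2), (-6, -14)) = 24.1868
d((-27, -2), (5, 24)) = 41.2311
d((-6, -14), (5, 24)) = 39.5601

Closest pair: (29, 24) and (25, 15) with distance 9.8489

The closest pair is (29, 24) and (25, 15) with Euclidean distance 9.8489. For 7 points, brute-force pairwise comparison is shown above. For large n, the divide-and-conquer algorithm (sort by x, recurse on halves, check the dividing strip) achieves O(n log n).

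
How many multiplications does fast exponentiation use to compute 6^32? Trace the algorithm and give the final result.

Computing 6^32 by squaring (build up from 6^1; each line after the first costs one multiplication):

6^1 = 6
6^2 = (6^1)^2 = 6^2 = 36
6^4 = (6^2)^2 = 36^2 = 1296
6^8 = (6^4)^2 = 1296^2 = 1679616
6^16 = (6^8)^2 = 1679616^2 = 2821109907456
6^32 = (6^16)^2 = 2821109907456^2 = 7958661109946400884391936

Result: 7958661109946400884391936
Multiplications needed: 5 (5 lines after 6^1)

6^32 = 7958661109946400884391936. Using exponentiation by squaring, this requires 5 multiplications. The key idea: if the exponent is even, square the half-power; if odd, multiply by the base once.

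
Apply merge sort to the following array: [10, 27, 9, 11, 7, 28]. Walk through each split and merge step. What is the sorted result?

Merge sort trace:

Split: [10, 27, 9, 11, 7, 28] -> [10, 27, 9] and [11, 7, 28]
  Split: [10, 27, 9] -> [10] and [27, 9]
    Split: [27, 9] -> [27] and [9]
    Merge: [27] + [9] -> [9, 27]
  Merge: [10] + [9, 27] -> [9, 10, 27]
  Split: [11, 7, 28] -> [11] and [7, 28]
    Split: [7, 28] -> [7] and [28]
    Merge: [7] + [28] -> [7, 28]
  Merge: [11] + [7, 28] -> [7, 11, 28]
Merge: [9, 10, 27] + [7, 11, 28] -> [7, 9, 10, 11, 27, 28]

Final sorted array: [7, 9, 10, 11, 27, 28]

The merge sort proceeds by recursively splitting the array and merging sorted halves.
After all merges, the sorted array is [7, 9, 10, 11, 27, 28].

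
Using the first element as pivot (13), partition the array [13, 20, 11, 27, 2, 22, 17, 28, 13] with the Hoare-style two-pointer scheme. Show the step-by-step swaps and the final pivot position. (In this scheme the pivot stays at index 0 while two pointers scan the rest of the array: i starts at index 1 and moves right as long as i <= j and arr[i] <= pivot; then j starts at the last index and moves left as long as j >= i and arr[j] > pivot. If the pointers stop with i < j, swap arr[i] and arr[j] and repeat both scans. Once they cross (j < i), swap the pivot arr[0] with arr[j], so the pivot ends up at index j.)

Hoare-style two-pointer partition with pivot = 13:

Initial array: [13, 20, 11, 27, 2, 22, 17, 28, 13]

Pointers start at i = 1, j = 8.
i stops at index 1 (arr[1]=20 > 13), j stops at index 8 (arr[8]=13 <= 13): swap arr[1] and arr[8], array becomes [13, 13, 11, 27, 2, 22, 17, 28, 20]
i stops at index 3 (arr[3]=27 > 13), j stops at index 4 (arr[4]=2 <= 13): swap arr[3] and arr[4], array becomes [13, 13, 11, 2, 27, 22, 17, 28, 20]
i ends at 4, j ends at 3: the pointers have crossed (j < i), so scanning stops.

Swap pivot arr[0] with arr[3] to place pivot at position 3: [2, 13, 11, 13, 27, 22, 17, 28, 20]
Pivot position: 3

After partitioning with pivot 13, the array becomes [2, 13, 11, 13, 27, 22, 17, 28, 20]. The pivot is placed at index 3. All elements to the left of the pivot are <= 13, and all elements to the right are > 13.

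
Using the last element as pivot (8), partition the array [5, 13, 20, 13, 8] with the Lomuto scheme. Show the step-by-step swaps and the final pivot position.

Lomuto partition with pivot = 8:

Initial array: [5, 13, 20, 13, 8]

arr[0]=5 <= 8: swap with position 0, array becomes [5, 13, 20, 13, 8]
arr[1]=13 > 8: no swap
arr[2]=20 > 8: no swap
arr[3]=13 > 8: no swap

Place pivot at position 1: [5, 8, 20, 13, 13]
Pivot position: 1

After partitioning with pivot 8, the array becomes [5, 8, 20, 13, 13]. The pivot is placed at index 1. All elements to the left of the pivot are <= 8, and all elements to the right are > 8.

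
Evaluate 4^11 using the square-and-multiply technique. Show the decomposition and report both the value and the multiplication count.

Computing 4^11 by squaring (build up from 4^1; each line after the first costs one multiplication):

4^1 = 4
4^2 = (4^1)^2 = 4^2 = 16
4^4 = (4^2)^2 = 16^2 = 256
4^5 = 4 * 4^4 = 4 * 256 = 1024
4^10 = (4^5)^2 = 1024^2 = 1048576
4^11 = 4 * 4^10 = 4 * 1048576 = 4194304

Result: 4194304
Multiplications needed: 5 (5 lines after 4^1)

4^11 = 4194304. Using exponentiation by squaring, this requires 5 multiplications. The key idea: if the exponent is even, square the half-power; if odd, multiply by the base once.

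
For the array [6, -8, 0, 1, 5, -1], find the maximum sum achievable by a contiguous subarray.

Using Kadane's algorithm on [6, -8, 0, 1, 5, -1]:

Scanning through the array:
Position 1 (value -8): max_ending_here = -2, max_so_far = 6
Position 2 (value 0): max_ending_here = 0, max_so_far = 6
Position 3 (value 1): max_ending_here = 1, max_so_far = 6
Position 4 (value 5): max_ending_here = 6, max_so_far = 6
Position 5 (value -1): max_ending_here = 5, max_so_far = 6

Maximum subarray: [6]
Maximum sum: 6

The maximum subarray is [6] with sum 6. This subarray runs from index 0 to index 0.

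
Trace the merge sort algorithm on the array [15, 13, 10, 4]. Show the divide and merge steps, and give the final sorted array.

Merge sort trace:

Split: [15, 13, 10, 4] -> [15, 13] and [10, 4]
  Split: [15, 13] -> [15] and [13]
  Merge: [15] + [13] -> [13, 15]
  Split: [10, 4] -> [10] and [4]
  Merge: [10] + [4] -> [4, 10]
Merge: [13, 15] + [4, 10] -> [4, 10, 13, 15]

Final sorted array: [4, 10, 13, 15]

The merge sort proceeds by recursively splitting the array and merging sorted halves.
After all merges, the sorted array is [4, 10, 13, 15].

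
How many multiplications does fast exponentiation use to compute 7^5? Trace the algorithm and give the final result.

Computing 7^5 by squaring (build up from 7^1; each line after the first costs one multiplication):

7^1 = 7
7^2 = (7^1)^2 = 7^2 = 49
7^4 = (7^2)^2 = 49^2 = 2401
7^5 = 7 * 7^4 = 7 * 2401 = 16807

Result: 16807
Multiplications needed: 3 (3 lines after 7^1)

7^5 = 16807. Using exponentiation by squaring, this requires 3 multiplications. The key idea: if the exponent is even, square the half-power; if odd, multiply by the base once.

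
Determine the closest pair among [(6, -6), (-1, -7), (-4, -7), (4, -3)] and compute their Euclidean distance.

Computing all pairwise distances among 4 points:

d((6, -6), (-1, -7)) = 7.0711
d((6, -6), (-4, -7)) = 10.0499
d((6, -6), (4, -3)) = 3.6056
d((-1, -7), (-4, -7)) = 3.0 <-- minimum
d((-1, -7), (4, -3)) = 6.4031
d((-4, -7), (4, -3)) = 8.9443

Closest pair: (-1, -7) and (-4, -7) with distance 3.0

The closest pair is (-1, -7) and (-4, -7) with Euclidean distance 3.0. For 4 points, brute-force pairwise comparison is shown above. For large n, the divide-and-conquer algorithm (sort by x, recurse on halves, check the dividing strip) achieves O(n log n).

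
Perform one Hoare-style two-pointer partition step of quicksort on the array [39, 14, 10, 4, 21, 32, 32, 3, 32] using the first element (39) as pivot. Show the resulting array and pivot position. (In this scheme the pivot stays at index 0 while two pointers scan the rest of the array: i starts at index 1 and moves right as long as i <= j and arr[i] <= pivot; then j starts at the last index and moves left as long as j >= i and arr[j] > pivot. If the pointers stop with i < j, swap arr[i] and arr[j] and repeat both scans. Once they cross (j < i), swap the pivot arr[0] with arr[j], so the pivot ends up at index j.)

Hoare-style two-pointer partition with pivot = 39:

Initial array: [39, 14, 10, 4, 21, 32, 32, 3, 32]

Pointers start at i = 1, j = 8.
i ends at 9, j ends at 8: the pointers have crossed (j < i), so scanning stops.

Swap pivot arr[0] with arr[8] to place pivot at position 8: [32, 14, 10, 4, 21, 32, 32, 3, 39]
Pivot position: 8

After partitioning with pivot 39, the array becomes [32, 14, 10, 4, 21, 32, 32, 3, 39]. The pivot is placed at index 8. All elements to the left of the pivot are <= 39, and all elements to the right are > 39.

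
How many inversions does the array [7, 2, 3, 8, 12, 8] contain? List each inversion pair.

Finding inversions in [7, 2, 3, 8, 12, 8]:

(0, 1): arr[0]=7 > arr[1]=2
(0, 2): arr[0]=7 > arr[2]=3
(4, 5): arr[4]=12 > arr[5]=8

Total inversions: 3

The array has 3 inversion(s): (0,1), (0,2), (4,5). Each pair (i,j) satisfies i < j and arr[i] > arr[j].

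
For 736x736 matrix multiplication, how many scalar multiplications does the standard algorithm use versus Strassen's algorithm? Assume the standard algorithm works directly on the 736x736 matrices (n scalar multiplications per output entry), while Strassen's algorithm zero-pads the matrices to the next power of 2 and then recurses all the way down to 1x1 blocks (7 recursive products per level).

Matrix multiplication for 736x736 matrices:

Strassen's algorithm requires power-of-2 dimensions. Pad 736x736 to 1024x1024 (next power of 2).

Standard algorithm: 736^3 = 398688256 multiplications
Strassen's algorithm: 7^(log2(1024)) = 7^10 = 282475249 multiplications
Savings: 398688256 - 282475249 = 116213007 multiplications

Standard: 398688256 multiplications (736^3). Strassen: 282475249 multiplications (7^10, after padding to 1024x1024). Strassen reduces 8 recursive multiplications to 7 at each level.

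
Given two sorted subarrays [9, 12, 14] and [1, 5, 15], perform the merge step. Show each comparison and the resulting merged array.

Merging process:

Compare 9 vs 1: take 1 from right. Merged: [1]
Compare 9 vs 5: take 5 from right. Merged: [1, 5]
Compare 9 vs 15: take 9 from left. Merged: [1, 5, 9]
Compare 12 vs 15: take 12 from left. Merged: [1, 5, 9, 12]
Compare 14 vs 15: take 14 from left. Merged: [1, 5, 9, 12, 14]
Append remaining from right: [15]. Merged: [1, 5, 9, 12, 14, 15]

Final merged array: [1, 5, 9, 12, 14, 15]
Total comparisons: 5

The merged array is [1, 5, 9, 12, 14, 15], requiring 5 comparisons. The merge step runs in O(n) time where n is the total number of elements.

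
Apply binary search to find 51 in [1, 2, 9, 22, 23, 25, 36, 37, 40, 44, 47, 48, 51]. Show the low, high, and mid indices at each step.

Binary search for 51 in [1, 2, 9, 22, 23, 25, 36, 37, 40, 44, 47, 48, 51]:

lo=0, hi=12, mid=6, arr[mid]=36 -> 36 < 51, search right half
lo=7, hi=12, mid=9, arr[mid]=44 -> 44 < 51, search right half
lo=10, hi=12, mid=11, arr[mid]=48 -> 48 < 51, search right half
lo=12, hi=12, mid=12, arr[mid]=51 -> Found target at index 12!

Binary search finds 51 at index 12 after 4 comparisons. The search repeatedly halves the search space by comparing with the middle element.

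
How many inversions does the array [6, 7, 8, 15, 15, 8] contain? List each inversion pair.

Finding inversions in [6, 7, 8, 15, 15, 8]:

(3, 5): arr[3]=15 > arr[5]=8
(4, 5): arr[4]=15 > arr[5]=8

Total inversions: 2

The array has 2 inversion(s): (3,5), (4,5). Each pair (i,j) satisfies i < j and arr[i] > arr[j].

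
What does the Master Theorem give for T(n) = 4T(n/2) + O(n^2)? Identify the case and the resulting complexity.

Master Theorem for T(n) = 4T(n/2) + O(n^2):

a = 4, b = 2, c = 2
log_b(a) = log_2(4) = 2.0000

Case 2: c = 2 = log_2(4) = 2.0000
T(n) = O(n^2 log n) = O(n^2 log n)

For T(n) = 4T(n/2) + O(n^2): log_2(4) = 2.0000. This is Case 2 of the Master Theorem (c = log_b(a), equal work at all levels), giving O(n^2 log n).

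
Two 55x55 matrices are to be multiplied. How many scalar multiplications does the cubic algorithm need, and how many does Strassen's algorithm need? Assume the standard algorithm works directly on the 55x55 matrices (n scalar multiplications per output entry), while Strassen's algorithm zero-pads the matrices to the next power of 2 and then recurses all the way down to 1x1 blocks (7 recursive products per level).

Matrix multiplication for 55x55 matrices:

Strassen's algorithm requires power-of-2 dimensions. Pad 55x55 to 64x64 (next power of 2).

Standard algorithm: 55^3 = 166375 multiplications
Strassen's algorithm: 7^(log2(64)) = 7^6 = 117649 multiplications
Savings: 166375 - 117649 = 48726 multiplications

Standard: 166375 multiplications (55^3). Strassen: 117649 multiplications (7^6, after padding to 64x64). Strassen reduces 8 recursive multiplications to 7 at each level.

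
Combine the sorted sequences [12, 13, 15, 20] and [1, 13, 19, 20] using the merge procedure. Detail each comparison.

Merging process:

Compare 12 vs 1: take 1 from right. Merged: [1]
Compare 12 vs 13: take 12 from left. Merged: [1, 12]
Compare 13 vs 13: take 13 from left. Merged: [1, 12, 13]
Compare 15 vs 13: take 13 from right. Merged: [1, 12, 13, 13]
Compare 15 vs 19: take 15 from left. Merged: [1, 12, 13, 13, 15]
Compare 20 vs 19: take 19 from right. Merged: [1, 12, 13, 13, 15, 19]
Compare 20 vs 20: take 20 from left. Merged: [1, 12, 13, 13, 15, 19, 20]
Append remaining from right: [20]. Merged: [1, 12, 13, 13, 15, 19, 20, 20]

Final merged array: [1, 12, 13, 13, 15, 19, 20, 20]
Total comparisons: 7

The merged array is [1, 12, 13, 13, 15, 19, 20, 20], requiring 7 comparisons. The merge step runs in O(n) time where n is the total number of elements.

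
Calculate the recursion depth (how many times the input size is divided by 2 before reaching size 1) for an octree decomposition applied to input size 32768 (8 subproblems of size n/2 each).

For divide and conquer with division factor 2:

Problem sizes at each level:
Level 0: 32768
Level 1: 16384
Level 2: 8192
Level 3: 4096
Level 4: 2048
Level 5: 1024
Level 6: 512
Level 7: 256
Level 8: 128
Level 9: 64
Level 10: 32
Level 11: 16
Level 12: 8
Level 13: 4
Level 14: 2
Level 15: 1

The root is level 0 and the size-1 base case is level 15 (the tree spans levels 0 through 15, i.e. 16 levels counting the root), so the depth is the number of divisions: log_2(32768) = 15

The recursion tree depth is log_2(32768) = 15. At each level, the problem size is divided by 2, so it takes 15 divisions to reduce to a base case of size 1. The algorithm makes 8 recursive calls at each level.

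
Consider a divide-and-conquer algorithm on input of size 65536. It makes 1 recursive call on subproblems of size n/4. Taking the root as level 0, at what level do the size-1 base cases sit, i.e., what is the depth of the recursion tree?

For divide and conquer with division factor 4:

Problem sizes at each level:
Level 0: 65536
Level 1: 16384
Level 2: 4096
Level 3: 1024
Level 4: 256
Level 5: 64
Level 6: 16
Level 7: 4
Level 8: 1

The root is level 0 and the size-1 base case is level 8 (the tree spans levels 0 through 8, i.e. 9 levels counting the root), so the depth is the number of divisions: log_4(65536) = 8

The recursion tree depth is log_4(65536) = 8. At each level, the problem size is divided by 4, so it takes 8 divisions to reduce to a base case of size 1. The algorithm makes 1 recursive call at each level.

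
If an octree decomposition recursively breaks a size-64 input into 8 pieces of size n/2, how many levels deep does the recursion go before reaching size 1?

For divide and conquer with division factor 2:

Problem sizes at each level:
Level 0: 64
Level 1: 32
Level 2: 16
Level 3: 8
Level 4: 4
Level 5: 2
Level 6: 1

The root is level 0 and the size-1 base case is level 6 (the tree spans levels 0 through 6, i.e. 7 levels counting the root), so the depth is the number of divisions: log_2(64) = 6

The recursion tree depth is log_2(64) = 6. At each level, the problem size is divided by 2, so it takes 6 divisions to reduce to a base case of size 1. The algorithm makes 8 recursive calls at each level.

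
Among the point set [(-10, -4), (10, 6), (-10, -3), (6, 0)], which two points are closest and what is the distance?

Computing all pairwise distances among 4 points:

d((-10, -4), (10, 6)) = 22.3607
d((-10, -4), (-10, -3)) = 1.0 <-- minimum
d((-10, -4), (6, 0)) = 16.4924
d((10, 6), (-10, -3)) = 21.9317
d((10, 6), (6, 0)) = 7.2111
d((-10, -3), (6, 0)) = 16.2788

Closest pair: (-10, -4) and (-10, -3) with distance 1.0

The closest pair is (-10, -4) and (-10, -3) with Euclidean distance 1.0. For 4 points, brute-force pairwise comparison is shown above. For large n, the divide-and-conquer algorithm (sort by x, recurse on halves, check the dividing strip) achieves O(n log n).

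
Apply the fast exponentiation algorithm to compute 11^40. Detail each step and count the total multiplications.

Computing 11^40 by squaring (build up from 11^1; each line after the first costs one multiplication):

11^1 = 11
11^2 = (11^1)^2 = 11^2 = 121
11^4 = (11^2)^2 = 121^2 = 14641
11^5 = 11 * 11^4 = 11 * 14641 = 161051
11^10 = (11^5)^2 = 161051^2 = 25937424601
11^20 = (11^10)^2 = 25937424601^2 = 672749994932560009201
11^40 = (11^20)^2 = 672749994932560009201^2 = 452592555681759518058893560348969204658401

Result: 452592555681759518058893560348969204658401
Multiplications needed: 6 (6 lines after 11^1)

11^40 = 452592555681759518058893560348969204658401. Using exponentiation by squaring, this requires 6 multiplications. The key idea: if the exponent is even, square the half-power; if odd, multiply by the base once.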